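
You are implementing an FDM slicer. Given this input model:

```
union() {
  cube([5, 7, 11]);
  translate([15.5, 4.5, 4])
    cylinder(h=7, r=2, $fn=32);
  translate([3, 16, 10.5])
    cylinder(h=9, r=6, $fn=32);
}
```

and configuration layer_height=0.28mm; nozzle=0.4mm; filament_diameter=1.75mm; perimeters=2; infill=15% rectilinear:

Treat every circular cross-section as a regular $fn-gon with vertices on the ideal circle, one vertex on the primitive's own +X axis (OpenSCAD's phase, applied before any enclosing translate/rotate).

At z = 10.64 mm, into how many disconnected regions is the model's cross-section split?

At z = 10.64 mm: the 5×7 cube contributes its full rectangle; the r=2 cylinder at (15.5, 4.5) contributes a regular 32-gon of circumradius 2; the r=6 cylinder at (3, 16) gives a regular 32-gon of circumradius 6 (constant along its height); Merging all regions: the 3 present regions are separate (no shared area or edge), so areas and boundary lengths simply add and each stays a separate island — 3 connected regions. The result has 3 disconnected regions.

3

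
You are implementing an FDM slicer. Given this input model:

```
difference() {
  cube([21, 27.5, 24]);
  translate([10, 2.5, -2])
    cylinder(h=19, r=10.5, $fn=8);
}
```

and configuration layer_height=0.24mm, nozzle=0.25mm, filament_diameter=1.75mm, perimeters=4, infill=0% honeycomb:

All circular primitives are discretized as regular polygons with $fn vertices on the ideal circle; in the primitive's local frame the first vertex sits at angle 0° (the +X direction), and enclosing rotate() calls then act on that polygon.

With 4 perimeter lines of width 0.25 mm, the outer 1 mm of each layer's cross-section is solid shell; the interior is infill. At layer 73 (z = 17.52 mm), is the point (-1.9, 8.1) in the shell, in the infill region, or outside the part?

outside

At z = 17.52 mm: the cube is present — its section is the full 21×27.5 rectangle; the cylinder at (10, 2.5) does not reach this height (z outside [-2, 17]); Taking the first minus the rest: none of the subtracted shapes is present at this height, so the 21×27.5 cube is unchanged — 1 connected region. Overall, the cross-section is a single solid region. The nearest boundary edge runs (0.00, 27.50)→(0.00, 0.00); distance from the point to it = 1.90 mm. The point is not inside any of the regions above, so it lies outside the cross-section (1.90 mm from the nearest boundary).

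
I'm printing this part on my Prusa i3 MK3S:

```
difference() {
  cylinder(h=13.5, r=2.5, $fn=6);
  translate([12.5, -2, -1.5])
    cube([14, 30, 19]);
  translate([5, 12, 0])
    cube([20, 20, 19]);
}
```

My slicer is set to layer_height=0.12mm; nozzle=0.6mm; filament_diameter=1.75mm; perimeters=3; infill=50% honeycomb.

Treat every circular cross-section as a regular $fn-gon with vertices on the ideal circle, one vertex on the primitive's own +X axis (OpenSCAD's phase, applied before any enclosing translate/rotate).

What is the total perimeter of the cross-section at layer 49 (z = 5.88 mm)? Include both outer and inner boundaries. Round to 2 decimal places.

At z = 5.88 mm: the r=2.5 cylinder gives a regular 6-gon of circumradius 2.5 (constant along its height) (perimeter = 2·6·2.500·sin(180°/6) = 15.00 mm); the cube at (12.5, -2) is present — its section is the full 14×30 rectangle (perimeter 88.00 mm); the cube at (5, 12) is present — its section is the full 20×20 rectangle (perimeter 80.00 mm); Subtracting the remaining from the first: starting from the r=2.5 cylinder, the 14×30 cube at (12.5, -2) misses the remaining region (no effect); the 20×20 cube at (5, 12) misses the remaining region (no effect) — boundary = 15.00 mm. Overall, the cross-section is a single solid region. Total boundary length (outer) = 15.00 mm.

15.00 mm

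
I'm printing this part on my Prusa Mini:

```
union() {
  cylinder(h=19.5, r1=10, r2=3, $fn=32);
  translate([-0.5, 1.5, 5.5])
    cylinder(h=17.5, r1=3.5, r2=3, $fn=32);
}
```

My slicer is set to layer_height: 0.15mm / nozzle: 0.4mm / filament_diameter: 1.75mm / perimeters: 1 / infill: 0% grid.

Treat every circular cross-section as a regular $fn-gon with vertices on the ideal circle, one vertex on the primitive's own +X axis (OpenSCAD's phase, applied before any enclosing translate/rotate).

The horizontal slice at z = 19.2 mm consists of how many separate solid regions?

At z = 19.2 mm: the cone (r1=10→r2=3) has section circumradius 3.108 here — a regular 32-gon; the cone at (-0.5, 1.5): at t=0.783 of its height the radius interpolates to r₁+(r₂−r₁)t = 3.109, giving a regular 32-gon of that circumradius; Merging all regions: the regions partially overlap (shared area 20.47 mm²), so overlapping operands fuse into one piece — 1 connected region. The result has 1 disconnected region.

1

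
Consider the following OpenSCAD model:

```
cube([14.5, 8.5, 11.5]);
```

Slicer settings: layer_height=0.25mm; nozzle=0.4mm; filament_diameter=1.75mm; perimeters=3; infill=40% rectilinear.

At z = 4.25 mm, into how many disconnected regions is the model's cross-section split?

At z = 4.25 mm: the 14.5×8.5 cube contributes its full rectangle. The result has 1 disconnected region.

1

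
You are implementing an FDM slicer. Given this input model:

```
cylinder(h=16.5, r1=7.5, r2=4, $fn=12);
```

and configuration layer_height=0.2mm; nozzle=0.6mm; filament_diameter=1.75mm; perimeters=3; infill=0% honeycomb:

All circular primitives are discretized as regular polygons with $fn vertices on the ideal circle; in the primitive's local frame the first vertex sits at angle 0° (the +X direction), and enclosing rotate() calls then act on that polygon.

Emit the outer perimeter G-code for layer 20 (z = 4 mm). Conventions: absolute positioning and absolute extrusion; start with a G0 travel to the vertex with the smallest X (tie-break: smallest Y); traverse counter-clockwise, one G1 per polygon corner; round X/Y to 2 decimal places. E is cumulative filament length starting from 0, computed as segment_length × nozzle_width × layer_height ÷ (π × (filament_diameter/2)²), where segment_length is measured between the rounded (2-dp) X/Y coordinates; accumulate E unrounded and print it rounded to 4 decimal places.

G0 X-6.65 Y0.00 Z4.00
G1 X-5.76 Y-3.33 E0.1720
G1 X-3.33 Y-5.76 E0.3434
G1 X0.00 Y-6.65 E0.5154
G1 X3.33 Y-5.76 E0.6873
G1 X5.76 Y-3.33 E0.8588
G1 X6.65 Y0.00 E1.0308
G1 X5.76 Y3.33 E1.2027
G1 X3.33 Y5.76 E1.3742
G1 X0.00 Y6.65 E1.5461
G1 X-3.33 Y5.76 E1.7181
G1 X-5.76 Y3.33 E1.8896
G1 X-6.65 Y0.00 E2.0615

At z = 4 mm: the cone (r1=7.5→r2=4) has section circumradius 6.652 here — a regular 12-gon. The outline is a single polygon with 12 vertices. Extrusion per mm of travel: 0.6 × 0.2 / (π × 0.875²) = 0.049890. Accumulating E over each segment gives final E = 2.0615.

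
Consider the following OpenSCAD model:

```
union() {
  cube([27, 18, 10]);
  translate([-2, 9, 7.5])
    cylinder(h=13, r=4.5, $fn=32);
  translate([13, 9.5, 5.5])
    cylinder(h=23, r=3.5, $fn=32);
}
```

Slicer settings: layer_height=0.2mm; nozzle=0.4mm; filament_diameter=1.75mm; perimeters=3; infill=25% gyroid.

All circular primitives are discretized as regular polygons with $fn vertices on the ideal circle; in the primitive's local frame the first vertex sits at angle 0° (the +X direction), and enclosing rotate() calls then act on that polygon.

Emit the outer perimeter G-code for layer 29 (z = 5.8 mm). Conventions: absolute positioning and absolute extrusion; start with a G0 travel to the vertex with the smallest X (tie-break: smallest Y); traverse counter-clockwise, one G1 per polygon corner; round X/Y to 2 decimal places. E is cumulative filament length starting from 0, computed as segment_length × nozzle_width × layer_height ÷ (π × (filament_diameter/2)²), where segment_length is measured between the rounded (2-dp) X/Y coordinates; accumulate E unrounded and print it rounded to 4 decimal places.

At z = 5.8 mm: the 27×18 cube contributes its full rectangle; the cylinder at (-2, 9) does not reach this height (z outside [7.5, 20.5]); the r=3.5 cylinder at (13, 9.5) contributes a regular 32-gon of circumradius 3.5; Merging all regions: the r=3.5 cylinder at (13, 9.5) lies entirely inside the 27×18 cube, so the union is just the 27×18 cube — 1 connected region. The outline is a single polygon with 4 vertices. Extrusion per mm of travel: 0.4 × 0.2 / (π × 0.875²) = 0.033260. Accumulating E over each segment gives final E = 2.9934.

G0 X0.00 Y0.00 Z5.80
G1 X27.00 Y0.00 E0.8980
G1 X27.00 Y18.00 E1.4967
G1 X0.00 Y18.00 E2.3947
G1 X0.00 Y0.00 E2.9934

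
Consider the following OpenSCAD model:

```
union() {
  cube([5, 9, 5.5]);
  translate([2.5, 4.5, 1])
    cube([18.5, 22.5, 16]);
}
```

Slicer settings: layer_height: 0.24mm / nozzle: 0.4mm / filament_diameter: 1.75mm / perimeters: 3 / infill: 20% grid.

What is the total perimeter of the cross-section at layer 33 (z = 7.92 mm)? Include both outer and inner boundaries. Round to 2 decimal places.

At z = 7.92 mm: the cube is absent (z outside [0, 5.5]); the 18.5×22.5 cube at (2.5, 4.5) contributes its full rectangle (perimeter 82.00 mm); Combining (union): only the 18.5×22.5 cube at (2.5, 4.5) is present, so the union is just that shape — boundary = 82.00 mm. Overall, the cross-section is a single solid region. Total boundary length (outer) = 82.00 mm.

82.00 mm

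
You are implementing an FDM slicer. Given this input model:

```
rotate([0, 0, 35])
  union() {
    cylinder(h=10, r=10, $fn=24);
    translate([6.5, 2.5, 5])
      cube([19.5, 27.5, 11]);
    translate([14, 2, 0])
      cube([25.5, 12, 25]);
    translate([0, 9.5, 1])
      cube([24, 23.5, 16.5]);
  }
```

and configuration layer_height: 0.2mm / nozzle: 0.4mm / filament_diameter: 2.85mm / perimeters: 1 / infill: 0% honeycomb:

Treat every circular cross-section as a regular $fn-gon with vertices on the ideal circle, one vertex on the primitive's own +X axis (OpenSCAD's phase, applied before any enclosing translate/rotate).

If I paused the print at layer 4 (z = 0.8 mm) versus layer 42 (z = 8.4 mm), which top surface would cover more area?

layer 42 (z = 8.4 mm)

Layer 4 (z = 0.8): the r=10 cylinder contributes a regular 24-gon of circumradius 10 (area = (24/2)·10.000²·sin(360°/24) = 310.58 mm²); the cube at (6.5, 2.5) does not reach this height (z outside [5, 16]); the cube at (14, 2) (footprint 25.5×12) is included at this height (area 306.00 mm²); the cube at (0, 9.5) is absent (z outside [1, 17.5]); Merging all regions: the 2 present regions are separate (no shared area or edge), so areas and boundary lengths simply add and each stays a separate island — area = 616.58 mm²; (whole slice rotated 35° about Z — lengths, areas and connectivity unchanged). So its area = 616.58 mm². Layer 42 (z = 8.4): the r=10 cylinder gives a regular 24-gon of circumradius 10 (constant along its height) (area = (24/2)·10.000²·sin(360°/24) = 310.58 mm²); the 19.5×27.5 cube at (6.5, 2.5) contributes its full rectangle (area 536.25 mm²); the cube at (14, 2) is present — its section is the full 25.5×12 rectangle (area 306.00 mm²); the cube at (0, 9.5) is present — its section is the full 24×23.5 rectangle (area 564.00 mm²); Taking the union: the regions partially overlap — summed areas 1716.83 mm² minus the doubly-counted overlap 507.28 mm² gives 1209.55 mm² — area = 1209.55 mm²; (rotated 35° about Z; rotation is an isometry so areas/perimeters/island counts are preserved). So its area = 1209.55 mm². Layer 42 is larger (1209.55 vs 616.58 mm²).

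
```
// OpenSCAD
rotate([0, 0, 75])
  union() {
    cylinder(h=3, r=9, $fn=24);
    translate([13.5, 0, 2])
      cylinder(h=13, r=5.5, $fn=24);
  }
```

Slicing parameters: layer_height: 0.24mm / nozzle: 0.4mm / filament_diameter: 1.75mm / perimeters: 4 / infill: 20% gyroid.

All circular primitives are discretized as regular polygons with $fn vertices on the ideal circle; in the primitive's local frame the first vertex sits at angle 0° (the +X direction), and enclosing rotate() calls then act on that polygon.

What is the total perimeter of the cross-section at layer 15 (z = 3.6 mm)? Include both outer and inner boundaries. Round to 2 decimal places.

34.46 mm

At z = 3.6 mm: the cylinder is absent (z outside [0, 3]); the r=5.5 cylinder at (13.5, 0) gives a regular 24-gon of circumradius 5.5 (constant along its height) (perimeter = 2·24·5.500·sin(180°/24) = 34.46 mm); Merging all regions: only the r=5.5 cylinder at (13.5, 0) is present, so the union is just that shape — boundary = 34.46 mm; (rotated 75° about Z; rotation is an isometry so areas/perimeters/island counts are preserved). Overall, the cross-section is a single solid region. Total boundary length (outer) = 34.46 mm.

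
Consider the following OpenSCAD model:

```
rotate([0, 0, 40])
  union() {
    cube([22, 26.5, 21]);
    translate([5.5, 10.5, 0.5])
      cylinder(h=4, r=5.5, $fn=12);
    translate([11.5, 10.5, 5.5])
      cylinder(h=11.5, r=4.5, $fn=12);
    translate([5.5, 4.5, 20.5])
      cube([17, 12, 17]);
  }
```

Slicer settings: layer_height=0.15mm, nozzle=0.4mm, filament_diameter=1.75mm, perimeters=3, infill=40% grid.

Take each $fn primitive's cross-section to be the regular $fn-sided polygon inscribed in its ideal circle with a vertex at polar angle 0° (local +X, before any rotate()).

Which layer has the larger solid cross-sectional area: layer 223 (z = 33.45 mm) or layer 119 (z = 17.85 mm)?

Layer 223 (z = 33.45): the cube does not reach this height (z outside [0, 21]); the cylinder at (5.5, 10.5) does not reach this height (z outside [0.5, 4.5]); the cylinder at (11.5, 10.5) is absent (z outside [5.5, 17]); the cube at (5.5, 4.5) is present — its section is the full 17×12 rectangle (area 204.00 mm²); Combining (union): only the 17×12 cube at (5.5, 4.5) is present, so the union is just that shape — area = 204.00 mm²; (rotated 40° about Z; rotation is an isometry so areas/perimeters/island counts are preserved). So its area = 204.00 mm². Layer 119 (z = 17.85): the 22×26.5 cube contributes its full rectangle (area 583.00 mm²); the cylinder at (5.5, 10.5) does not reach this height (z outside [0.5, 4.5]); the cylinder at (11.5, 10.5) is not intersected at this z (z outside [5.5, 17]); the cube at (5.5, 4.5) is not intersected at this z (z outside [20.5, 37.5]); Merging all regions: only the 22×26.5 cube is present, so the union is just that shape — area = 583.00 mm²; (whole slice rotated 40° about Z — lengths, areas and connectivity unchanged). So its area = 583.00 mm². Layer 119 is larger (583.00 vs 204.00 mm²).

layer 119 (z = 17.85 mm)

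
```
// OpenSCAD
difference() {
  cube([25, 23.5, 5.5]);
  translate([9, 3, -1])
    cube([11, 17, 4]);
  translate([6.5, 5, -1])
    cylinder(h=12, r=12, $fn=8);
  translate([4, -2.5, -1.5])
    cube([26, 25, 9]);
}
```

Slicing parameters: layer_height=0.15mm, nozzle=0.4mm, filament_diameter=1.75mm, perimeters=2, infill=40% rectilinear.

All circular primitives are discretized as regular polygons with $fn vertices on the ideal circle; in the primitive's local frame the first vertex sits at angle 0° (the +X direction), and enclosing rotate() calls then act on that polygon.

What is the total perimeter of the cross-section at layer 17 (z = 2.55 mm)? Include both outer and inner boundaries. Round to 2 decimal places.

67.06 mm

At z = 2.55 mm: the 25×23.5 cube contributes its full rectangle (perimeter 97.00 mm); the cube at (9, 3) is present — its section is the full 11×17 rectangle (perimeter 56.00 mm); the r=12 cylinder at (6.5, 5) contributes a regular 8-gon of circumradius 12 (perimeter = 2·8·12.000·sin(180°/8) = 73.48 mm); the cube at (4, -2.5) is present — its section is the full 26×25 rectangle (perimeter 102.00 mm); After the difference (first − rest): starting from the 25×23.5 cube, the 11×17 cube at (9, 3) lies wholly inside it (removes its full 187.00 mm² and its 56.00 mm outline becomes a hole wall); the r=12 cylinder at (6.5, 5) partially overlaps it — only the 167.11 mm² overlap (of its 407.29 mm²) is removed, clipping the outline; the 26×25 cube at (4, -2.5) partially overlaps it — only the 178.94 mm² overlap (of its 650.00 mm²) is removed, clipping the outline — boundary = 67.06 mm. Overall, the cross-section is a single solid region. Total boundary length (outer) = 67.06 mm.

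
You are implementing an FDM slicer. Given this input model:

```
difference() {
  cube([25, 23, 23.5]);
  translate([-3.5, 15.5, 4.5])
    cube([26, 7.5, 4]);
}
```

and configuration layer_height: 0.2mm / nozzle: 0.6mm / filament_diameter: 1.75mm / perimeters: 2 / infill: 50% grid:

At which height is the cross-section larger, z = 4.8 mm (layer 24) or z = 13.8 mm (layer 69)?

Layer 24 (z = 4.8): the cube (footprint 25×23) is included at this height (area 575.00 mm²); the cube at (-3.5, 15.5) (footprint 26×7.5) is included at this height (area 195.00 mm²); After the difference (first − rest): starting from the 25×23 cube (575.00 mm²), the 26×7.5 cube at (-3.5, 15.5) partially overlaps it — only the 168.75 mm² overlap (of its 195.00 mm²) is removed, clipping the outline — area = 406.25 mm². So its area = 406.25 mm². Layer 69 (z = 13.8): the 25×23 cube contributes its full rectangle (area 575.00 mm²); the cube at (-3.5, 15.5) is absent (z outside [4.5, 8.5]); After the difference (first − rest): none of the subtracted shapes is present at this height, so the 25×23 cube is unchanged — area = 575.00 mm². So its area = 575.00 mm². Layer 69 is larger (575.00 vs 406.25 mm²).

layer 69 (z = 13.8 mm)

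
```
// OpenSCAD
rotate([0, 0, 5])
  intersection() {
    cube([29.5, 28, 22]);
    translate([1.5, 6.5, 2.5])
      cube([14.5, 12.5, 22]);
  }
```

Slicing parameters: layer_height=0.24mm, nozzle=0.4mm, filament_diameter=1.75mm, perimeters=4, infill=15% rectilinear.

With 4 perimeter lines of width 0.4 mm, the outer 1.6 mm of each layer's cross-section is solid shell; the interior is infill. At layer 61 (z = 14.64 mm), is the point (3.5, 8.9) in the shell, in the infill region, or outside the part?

At z = 14.64 mm: the 29.5×28 cube contributes its full rectangle; the 14.5×12.5 cube at (1.5, 6.5) contributes its full rectangle; After intersecting: the 14.5×12.5 cube at (1.5, 6.5) lies inside the 29.5×28 cube, so the common part is the 14.5×12.5 cube at (1.5, 6.5) itself — 1 connected region; (rotated 5° about Z; rotation is an isometry so areas/perimeters/island counts are preserved). Overall, the cross-section is a single solid region. Undo the 5° rotation: the query point maps to (4.262, 8.561) in the un-rotated model frame. The nearest boundary edge runs (16.00, 6.50)→(1.50, 6.50); distance from the point to it = 2.06 mm. The point is inside the cross-section and 2.06 mm from the nearest boundary — more than the 1.6 mm shell width (4 × 0.4), so it's in the infill interior.

infill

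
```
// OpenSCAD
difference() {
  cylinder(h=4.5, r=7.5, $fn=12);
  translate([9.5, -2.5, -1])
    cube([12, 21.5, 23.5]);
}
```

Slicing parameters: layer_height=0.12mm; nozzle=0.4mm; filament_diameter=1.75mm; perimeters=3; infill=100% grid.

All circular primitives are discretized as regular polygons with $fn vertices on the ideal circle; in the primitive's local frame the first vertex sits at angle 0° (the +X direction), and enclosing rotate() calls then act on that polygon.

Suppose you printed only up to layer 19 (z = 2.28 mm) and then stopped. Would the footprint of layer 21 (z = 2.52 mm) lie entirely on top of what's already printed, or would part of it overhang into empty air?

entirely on top

Compare the two slices. At z = 2.28: the cylinder: section is a regular 12-gon, circumradius r=7.5 (area = (12/2)·7.500²·sin(360°/12) = 168.75 mm²); the cube at (9.5, -2.5) (footprint 12×21.5) is included at this height (area 258.00 mm²); Subtracting the remaining from the first: starting from the r=7.5 cylinder (168.75 mm²), the 12×21.5 cube at (9.5, -2.5) misses the remaining region (no effect) — area = 168.75 mm². At z = 2.52: the r=7.5 cylinder gives a regular 12-gon of circumradius 7.5 (constant along its height) (area = (12/2)·7.500²·sin(360°/12) = 168.75 mm²); the 12×21.5 cube at (9.5, -2.5) contributes its full rectangle (area 258.00 mm²); After the difference (first − rest): starting from the r=7.5 cylinder (168.75 mm²), the 12×21.5 cube at (9.5, -2.5) misses the remaining region (no effect) — area = 168.75 mm². Checking containment: the cross-section at z = 2.52 is a subset of the cross-section at z = 2.28.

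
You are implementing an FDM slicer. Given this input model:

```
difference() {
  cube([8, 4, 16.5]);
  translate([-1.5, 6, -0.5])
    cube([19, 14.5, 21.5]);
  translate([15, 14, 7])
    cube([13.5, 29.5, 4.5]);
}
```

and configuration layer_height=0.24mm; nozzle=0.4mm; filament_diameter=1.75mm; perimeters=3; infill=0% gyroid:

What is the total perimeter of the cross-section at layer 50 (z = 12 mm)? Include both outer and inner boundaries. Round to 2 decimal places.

24.00 mm

At z = 12 mm: the cube is present — its section is the full 8×4 rectangle (perimeter 24.00 mm); the 19×14.5 cube at (-1.5, 6) contributes its full rectangle (perimeter 67.00 mm); the cube at (15, 14) is absent (z outside [7, 11.5]); Taking the first minus the rest: starting from the 8×4 cube, the 19×14.5 cube at (-1.5, 6) misses the remaining region (no effect) — boundary = 24.00 mm. Overall, the cross-section is a single solid region. Total boundary length (outer) = 24.00 mm.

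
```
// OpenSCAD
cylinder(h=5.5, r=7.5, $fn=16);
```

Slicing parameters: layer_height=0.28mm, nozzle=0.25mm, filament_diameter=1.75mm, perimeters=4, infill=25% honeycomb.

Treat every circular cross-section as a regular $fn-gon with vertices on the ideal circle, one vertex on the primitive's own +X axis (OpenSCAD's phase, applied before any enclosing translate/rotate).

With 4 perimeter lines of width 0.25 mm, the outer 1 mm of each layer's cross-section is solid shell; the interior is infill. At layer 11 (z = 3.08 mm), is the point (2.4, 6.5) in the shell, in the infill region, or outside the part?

At z = 3.08 mm: the cylinder: section is a regular 16-gon, circumradius r=7.5. Overall, the cross-section is a single solid region. The nearest boundary edge runs (2.87, 6.93)→(0.00, 7.50); distance from the point to it = 0.51 mm. The point is inside the cross-section, 0.51 mm from the nearest boundary — within the 1 mm shell band (4 × 0.25).

shell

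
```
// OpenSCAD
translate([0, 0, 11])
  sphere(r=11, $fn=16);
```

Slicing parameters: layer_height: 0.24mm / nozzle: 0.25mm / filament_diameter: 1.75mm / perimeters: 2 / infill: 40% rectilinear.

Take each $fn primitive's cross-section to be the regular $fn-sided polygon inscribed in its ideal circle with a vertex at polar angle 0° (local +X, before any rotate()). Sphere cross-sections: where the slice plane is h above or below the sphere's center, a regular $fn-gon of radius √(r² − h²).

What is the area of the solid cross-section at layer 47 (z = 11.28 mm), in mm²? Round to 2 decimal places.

370.20 mm²

At z = 11.28 mm: the r=11 sphere contributes a regular 16-gon of circumradius √(11²−0.28²) = 10.996 (area = (16/2)·10.996²·sin(360°/16) = 370.20 mm²). Overall, the cross-section is a single solid region. Net area = 370.20 mm².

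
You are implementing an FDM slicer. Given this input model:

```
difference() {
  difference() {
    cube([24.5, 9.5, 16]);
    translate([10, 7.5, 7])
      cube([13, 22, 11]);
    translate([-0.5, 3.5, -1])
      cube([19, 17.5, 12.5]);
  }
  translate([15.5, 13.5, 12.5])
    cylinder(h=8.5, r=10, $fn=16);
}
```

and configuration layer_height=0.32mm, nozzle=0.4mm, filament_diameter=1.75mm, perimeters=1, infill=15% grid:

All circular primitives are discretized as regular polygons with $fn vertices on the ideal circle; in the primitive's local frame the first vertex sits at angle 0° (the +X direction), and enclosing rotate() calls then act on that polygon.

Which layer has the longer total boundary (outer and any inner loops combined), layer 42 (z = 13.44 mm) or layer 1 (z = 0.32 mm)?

layer 42 (z = 13.44 mm)

Layer 42 (z = 13.44): the cube (footprint 24.5×9.5) is included at this height (perimeter 68.00 mm); the 13×22 cube at (10, 7.5) contributes its full rectangle (perimeter 70.00 mm); the cube at (-0.5, 3.5) is not intersected at this z (z outside [-1, 11.5]); After the difference (first − rest): starting from the 24.5×9.5 cube, the 13×22 cube at (10, 7.5) partially overlaps it — only the 26.00 mm² overlap (of its 286.00 mm²) is removed, clipping the outline — boundary = 72.00 mm; the r=10 cylinder at (15.5, 13.5) gives a regular 16-gon of circumradius 10 (constant along its height) (perimeter = 2·16·10.000·sin(180°/16) = 62.43 mm); Subtracting the remaining from the first: starting from the result so far, the r=10 cylinder at (15.5, 13.5) partially overlaps it — only the 50.26 mm² overlap (of its 306.15 mm²) is removed, clipping the outline — boundary = 72.47 mm. So its perimeter = 72.47 mm. Layer 1 (z = 0.32): the cube (footprint 24.5×9.5) is included at this height (perimeter 68.00 mm); the cube at (10, 7.5) is not intersected at this z (z outside [7, 18]); the cube at (-0.5, 3.5) (footprint 19×17.5) is included at this height (perimeter 73.00 mm); Subtracting the remaining from the first: starting from the 24.5×9.5 cube, the 19×17.5 cube at (-0.5, 3.5) partially overlaps it — only the 111.00 mm² overlap (of its 332.50 mm²) is removed, clipping the outline — boundary = 68.00 mm; the cylinder at (15.5, 13.5) does not reach this height (z outside [12.5, 21]); Taking the first minus the rest: none of the subtracted shapes is present at this height, so the result so far is unchanged — boundary = 68.00 mm. So its perimeter = 68.00 mm. Layer 42 is larger (72.47 vs 68.00 mm).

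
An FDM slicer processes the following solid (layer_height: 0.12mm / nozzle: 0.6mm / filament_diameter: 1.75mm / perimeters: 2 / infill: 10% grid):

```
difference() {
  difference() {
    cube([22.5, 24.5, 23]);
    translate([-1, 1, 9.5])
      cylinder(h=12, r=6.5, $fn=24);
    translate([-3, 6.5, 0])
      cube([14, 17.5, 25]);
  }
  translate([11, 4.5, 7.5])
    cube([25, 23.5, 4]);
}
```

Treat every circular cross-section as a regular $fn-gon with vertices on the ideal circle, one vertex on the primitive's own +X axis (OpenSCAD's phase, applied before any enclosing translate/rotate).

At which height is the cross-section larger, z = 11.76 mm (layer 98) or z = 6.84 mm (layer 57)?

layer 57 (z = 6.84 mm)

Layer 98 (z = 11.76): the 22.5×24.5 cube contributes its full rectangle (area 551.25 mm²); the r=6.5 cylinder at (-1, 1) contributes a regular 24-gon of circumradius 6.5 (area = (24/2)·6.500²·sin(360°/24) = 131.22 mm²); the cube at (-3, 6.5) is present — its section is the full 14×17.5 rectangle (area 245.00 mm²); After the difference (first − rest): starting from the 22.5×24.5 cube (551.25 mm²), the r=6.5 cylinder at (-1, 1) partially overlaps it — only the 31.81 mm² overlap (of its 131.22 mm²) is removed, clipping the outline; the 14×17.5 cube at (-3, 6.5) partially overlaps it — only the 191.22 mm² overlap (of its 245.00 mm²) is removed, clipping the outline — area = 328.23 mm²; the cube at (11, 4.5) is absent (z outside [7.5, 11.5]); Taking the first minus the rest: none of the subtracted shapes is present at this height, so the result so far is unchanged — area = 328.23 mm². So its area = 328.23 mm². Layer 57 (z = 6.84): the cube is present — its section is the full 22.5×24.5 rectangle (area 551.25 mm²); the cylinder at (-1, 1) is absent (z outside [9.5, 21.5]); the cube at (-3, 6.5) (footprint 14×17.5) is included at this height (area 245.00 mm²); Subtracting the remaining from the first: starting from the 22.5×24.5 cube (551.25 mm²), the 14×17.5 cube at (-3, 6.5) partially overlaps it — only the 192.50 mm² overlap (of its 245.00 mm²) is removed, clipping the outline — area = 358.75 mm²; the cube at (11, 4.5) does not reach this height (z outside [7.5, 11.5]); Taking the first minus the rest: none of the subtracted shapes is present at this height, so that combined region is unchanged — area = 358.75 mm². So its area = 358.75 mm². Layer 57 is larger (358.75 vs 328.23 mm²).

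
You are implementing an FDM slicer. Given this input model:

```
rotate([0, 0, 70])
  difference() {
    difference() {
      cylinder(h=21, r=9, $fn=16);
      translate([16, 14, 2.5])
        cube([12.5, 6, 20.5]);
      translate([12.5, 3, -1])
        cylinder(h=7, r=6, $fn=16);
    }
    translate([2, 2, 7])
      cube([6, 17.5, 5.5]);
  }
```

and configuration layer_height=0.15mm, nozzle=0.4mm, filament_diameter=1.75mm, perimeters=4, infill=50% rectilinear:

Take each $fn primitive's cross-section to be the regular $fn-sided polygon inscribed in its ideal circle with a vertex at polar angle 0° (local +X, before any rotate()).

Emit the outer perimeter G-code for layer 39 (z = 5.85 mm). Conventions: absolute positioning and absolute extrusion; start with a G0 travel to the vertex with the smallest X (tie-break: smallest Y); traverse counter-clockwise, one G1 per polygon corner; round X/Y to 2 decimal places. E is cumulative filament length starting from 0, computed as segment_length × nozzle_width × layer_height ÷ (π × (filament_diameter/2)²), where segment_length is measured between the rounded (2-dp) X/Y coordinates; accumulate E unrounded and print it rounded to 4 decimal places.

G0 X-8.99 Y-0.39 Z5.85
G1 X-8.16 Y-3.80 E0.0875
G1 X-6.08 Y-6.64 E0.1754
G1 X-3.08 Y-8.46 E0.2629
G1 X0.39 Y-8.99 E0.3505
G1 X3.80 Y-8.16 E0.4380
G1 X6.64 Y-6.08 E0.5258
G1 X8.46 Y-3.08 E0.6133
G1 X8.99 Y0.39 E0.7009
G1 X8.16 Y3.80 E0.7885
G1 X6.08 Y6.64 E0.8763
G1 X4.42 Y7.65 E0.9247
G1 X3.99 Y7.33 E0.9381
G1 X1.72 Y6.78 E0.9964
G1 X-0.60 Y7.13 E1.0549
G1 X-2.60 Y8.35 E1.1133
G1 X-2.66 Y8.44 E1.1160
G1 X-3.80 Y8.16 E1.1453
G1 X-6.64 Y6.08 E1.2331
G1 X-8.46 Y3.08 E1.3207
G1 X-8.99 Y-0.39 E1.4082

At z = 5.85 mm: the r=9 cylinder contributes a regular 16-gon of circumradius 9; the 12.5×6 cube at (16, 14) contributes its full rectangle; the cylinder at (12.5, 3): section is a regular 16-gon, circumradius r=6; After the difference (first − rest): starting from the r=9 cylinder, the 12.5×6 cube at (16, 14) misses the remaining region (no effect); the r=6 cylinder at (12.5, 3) partially overlaps it — only the 9.47 mm² overlap (of its 110.21 mm²) is removed, clipping the outline — 1 connected region; the cube at (2, 2) does not reach this height (z outside [7, 12.5]); Taking the first minus the rest: none of the subtracted shapes is present at this height, so that combined region is unchanged — 1 connected region; (whole slice rotated 70° about Z — lengths, areas and connectivity unchanged). The outline is a single polygon with 20 vertices. Extrusion per mm of travel: 0.4 × 0.15 / (π × 0.875²) = 0.024945. Accumulating E over each segment gives final E = 1.4082.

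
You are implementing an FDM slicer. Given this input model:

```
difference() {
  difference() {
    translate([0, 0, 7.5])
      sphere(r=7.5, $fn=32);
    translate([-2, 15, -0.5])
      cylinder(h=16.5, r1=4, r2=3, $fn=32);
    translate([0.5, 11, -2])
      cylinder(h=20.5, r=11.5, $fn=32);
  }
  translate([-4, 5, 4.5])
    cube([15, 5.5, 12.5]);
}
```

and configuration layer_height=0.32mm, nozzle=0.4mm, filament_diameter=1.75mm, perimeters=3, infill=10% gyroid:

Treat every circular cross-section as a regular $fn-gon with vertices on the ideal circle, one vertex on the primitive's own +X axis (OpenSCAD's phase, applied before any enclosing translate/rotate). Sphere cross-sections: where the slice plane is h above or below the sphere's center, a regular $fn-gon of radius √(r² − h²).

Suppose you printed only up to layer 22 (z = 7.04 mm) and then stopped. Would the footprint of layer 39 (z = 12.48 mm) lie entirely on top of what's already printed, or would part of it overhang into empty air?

Compare the two slices. At z = 7.04: the sphere: section is a regular 32-gon, circumradius = √(r²−h²) = √(7.5²−0.46²) = 7.486 (area = (32/2)·7.486²·sin(360°/32) = 174.92 mm²); the cone at (-2, 15) (r1=4→r2=3) has section circumradius 3.543 here — a regular 32-gon (area = (32/2)·3.543²·sin(360°/32) = 39.18 mm²); the cylinder at (0.5, 11): section is a regular 32-gon, circumradius r=11.5 (area = (32/2)·11.500²·sin(360°/32) = 412.81 mm²); Taking the first minus the rest: starting from the r=7.5 sphere (174.92 mm²), the cone at (-2, 15) misses the remaining region (no effect); the r=11.5 cylinder at (0.5, 11) partially overlaps it — only the 81.67 mm² overlap (of its 412.81 mm²) is removed, clipping the outline — area = 93.25 mm²; the 15×5.5 cube at (-4, 5) contributes its full rectangle (area 82.50 mm²); Subtracting the remaining from the first: starting from that combined region (93.25 mm²), the 15×5.5 cube at (-4, 5) misses the remaining region (no effect) — area = 93.25 mm². At z = 12.48: the r=7.5 sphere contributes a regular 32-gon of circumradius √(7.5²−4.98²) = 5.608 (area = (32/2)·5.608²·sin(360°/32) = 98.17 mm²); the cone at (-2, 15) contributes a regular 32-gon of circumradius 3.213 (interpolated between r1=4 and r2=3 at t=0.787) (area = (32/2)·3.213²·sin(360°/32) = 32.23 mm²); the r=11.5 cylinder at (0.5, 11) contributes a regular 32-gon of circumradius 11.5 (area = (32/2)·11.500²·sin(360°/32) = 412.81 mm²); Taking the first minus the rest: starting from the r=7.5 sphere (98.17 mm²), the cone at (-2, 15) misses the remaining region (no effect); the r=11.5 cylinder at (0.5, 11) partially overlaps it — only the 48.91 mm² overlap (of its 412.81 mm²) is removed, clipping the outline — area = 49.26 mm²; the cube at (-4, 5) (footprint 15×5.5) is included at this height (area 82.50 mm²); Taking the first minus the rest: starting from that combined region (49.26 mm²), the 15×5.5 cube at (-4, 5) misses the remaining region (no effect) — area = 49.26 mm². Checking containment: the cross-section at z = 12.48 is a subset of the cross-section at z = 7.04.

entirely on top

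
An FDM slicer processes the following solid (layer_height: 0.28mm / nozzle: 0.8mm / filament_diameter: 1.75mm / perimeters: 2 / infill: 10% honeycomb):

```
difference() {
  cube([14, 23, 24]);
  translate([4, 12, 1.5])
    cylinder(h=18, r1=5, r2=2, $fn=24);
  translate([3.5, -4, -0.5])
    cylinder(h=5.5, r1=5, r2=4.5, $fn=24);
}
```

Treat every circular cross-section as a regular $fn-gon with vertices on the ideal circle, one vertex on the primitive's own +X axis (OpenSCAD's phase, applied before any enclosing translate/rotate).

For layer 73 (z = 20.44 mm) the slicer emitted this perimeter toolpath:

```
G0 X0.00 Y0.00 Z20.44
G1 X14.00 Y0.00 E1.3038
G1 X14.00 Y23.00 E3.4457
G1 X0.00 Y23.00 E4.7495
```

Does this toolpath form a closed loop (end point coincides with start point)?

no

Start point (G0): (0.00, 0.00). End point (last G1): the path does not return to the start — open.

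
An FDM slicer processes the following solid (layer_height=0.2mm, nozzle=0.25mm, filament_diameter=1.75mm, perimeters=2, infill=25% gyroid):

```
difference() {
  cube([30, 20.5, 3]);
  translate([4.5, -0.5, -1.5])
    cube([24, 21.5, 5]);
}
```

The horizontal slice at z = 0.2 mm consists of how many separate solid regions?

2

At z = 0.2 mm: the cube is present — its section is the full 30×20.5 rectangle; the 24×21.5 cube at (4.5, -0.5) contributes its full rectangle; After the difference (first − rest): starting from the 30×20.5 cube, the 24×21.5 cube at (4.5, -0.5) partially overlaps it — only the 492.00 mm² overlap (of its 516.00 mm²) is removed, clipping the outline — 2 connected regions. The result has 2 disconnected regions.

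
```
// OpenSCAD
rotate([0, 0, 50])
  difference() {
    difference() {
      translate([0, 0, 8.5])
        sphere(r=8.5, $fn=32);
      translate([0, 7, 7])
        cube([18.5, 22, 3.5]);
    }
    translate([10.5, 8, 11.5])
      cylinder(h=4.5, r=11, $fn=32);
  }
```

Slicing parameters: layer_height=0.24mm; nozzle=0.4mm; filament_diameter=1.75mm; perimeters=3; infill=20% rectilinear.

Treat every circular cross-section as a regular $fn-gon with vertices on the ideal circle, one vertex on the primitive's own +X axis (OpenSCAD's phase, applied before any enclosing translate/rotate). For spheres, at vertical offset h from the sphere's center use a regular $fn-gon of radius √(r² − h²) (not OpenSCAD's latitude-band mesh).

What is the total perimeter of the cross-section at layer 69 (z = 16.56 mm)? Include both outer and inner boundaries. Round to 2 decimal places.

16.93 mm

At z = 16.56 mm: the r=8.5 sphere slices to a regular 32-gon of circumradius 2.699 (√(r²−h²) with h=8.06 from center) (perimeter = 2·32·2.699·sin(180°/32) = 16.93 mm); the cube at (0, 7) is not intersected at this z (z outside [7, 10.5]); Subtracting the remaining from the first: none of the subtracted shapes is present at this height, so the r=8.5 sphere is unchanged — boundary = 16.93 mm; the cylinder at (10.5, 8) does not reach this height (z outside [11.5, 16]); Subtracting the remaining from the first: none of the subtracted shapes is present at this height, so that combined region is unchanged — boundary = 16.93 mm; (whole slice rotated 50° about Z — lengths, areas and connectivity unchanged). Overall, the cross-section is a single solid region. Total boundary length (outer) = 16.93 mm.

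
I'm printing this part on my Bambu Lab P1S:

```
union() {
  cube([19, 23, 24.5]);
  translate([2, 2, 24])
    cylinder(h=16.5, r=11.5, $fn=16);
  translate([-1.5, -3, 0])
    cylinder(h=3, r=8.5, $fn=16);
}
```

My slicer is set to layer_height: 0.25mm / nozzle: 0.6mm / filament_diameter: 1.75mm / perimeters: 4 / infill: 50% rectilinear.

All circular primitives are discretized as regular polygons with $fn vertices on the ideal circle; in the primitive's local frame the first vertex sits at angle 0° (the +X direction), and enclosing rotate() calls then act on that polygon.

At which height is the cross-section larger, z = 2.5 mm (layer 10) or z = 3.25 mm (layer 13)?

layer 10 (z = 2.5 mm)

Layer 10 (z = 2.5): the cube (footprint 19×23) is included at this height (area 437.00 mm²); the cylinder at (2, 2) is absent (z outside [24, 40.5]); the cylinder at (-1.5, -3): section is a regular 16-gon, circumradius r=8.5 (area = (16/2)·8.500²·sin(360°/16) = 221.19 mm²); Merging all regions: the regions partially overlap — summed areas 658.19 mm² minus the doubly-counted overlap 22.67 mm² gives 635.52 mm² — area = 635.52 mm². So its area = 635.52 mm². Layer 13 (z = 3.25): the 19×23 cube contributes its full rectangle (area 437.00 mm²); the cylinder at (2, 2) is not intersected at this z (z outside [24, 40.5]); the cylinder at (-1.5, -3) does not reach this height (z outside [0, 3]); Merging all regions: only the 19×23 cube is present, so the union is just that shape — area = 437.00 mm². So its area = 437.00 mm². Layer 10 is larger (635.52 vs 437.00 mm²).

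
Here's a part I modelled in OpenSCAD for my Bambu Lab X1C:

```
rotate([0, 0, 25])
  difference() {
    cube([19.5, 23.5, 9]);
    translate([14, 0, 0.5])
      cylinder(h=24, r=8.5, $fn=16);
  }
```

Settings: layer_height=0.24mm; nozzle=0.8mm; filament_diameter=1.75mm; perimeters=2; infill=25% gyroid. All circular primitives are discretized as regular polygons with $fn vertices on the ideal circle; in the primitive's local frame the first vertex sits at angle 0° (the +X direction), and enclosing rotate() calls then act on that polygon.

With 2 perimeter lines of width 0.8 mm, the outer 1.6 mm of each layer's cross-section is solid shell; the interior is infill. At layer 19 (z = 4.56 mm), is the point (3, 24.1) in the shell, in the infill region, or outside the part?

At z = 4.56 mm: the cube (footprint 19.5×23.5) is included at this height; the cylinder at (14, 0): section is a regular 16-gon, circumradius r=8.5; Subtracting the remaining from the first: starting from the 19.5×23.5 cube, the r=8.5 cylinder at (14, 0) partially overlaps it — only the 97.85 mm² overlap (of its 221.19 mm²) is removed, clipping the outline — 1 connected region; (whole slice rotated 25° about Z — lengths, areas and connectivity unchanged). Overall, the cross-section is a single solid region. Undo the 25° rotation: the query point maps to (12.904, 20.574) in the un-rotated model frame. The nearest boundary edge runs (0.00, 23.50)→(19.50, 23.50); distance from the point to it = 2.93 mm. The point is inside the cross-section and 2.93 mm from the nearest boundary — more than the 1.6 mm shell width (2 × 0.8), so it's in the infill interior.

infill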